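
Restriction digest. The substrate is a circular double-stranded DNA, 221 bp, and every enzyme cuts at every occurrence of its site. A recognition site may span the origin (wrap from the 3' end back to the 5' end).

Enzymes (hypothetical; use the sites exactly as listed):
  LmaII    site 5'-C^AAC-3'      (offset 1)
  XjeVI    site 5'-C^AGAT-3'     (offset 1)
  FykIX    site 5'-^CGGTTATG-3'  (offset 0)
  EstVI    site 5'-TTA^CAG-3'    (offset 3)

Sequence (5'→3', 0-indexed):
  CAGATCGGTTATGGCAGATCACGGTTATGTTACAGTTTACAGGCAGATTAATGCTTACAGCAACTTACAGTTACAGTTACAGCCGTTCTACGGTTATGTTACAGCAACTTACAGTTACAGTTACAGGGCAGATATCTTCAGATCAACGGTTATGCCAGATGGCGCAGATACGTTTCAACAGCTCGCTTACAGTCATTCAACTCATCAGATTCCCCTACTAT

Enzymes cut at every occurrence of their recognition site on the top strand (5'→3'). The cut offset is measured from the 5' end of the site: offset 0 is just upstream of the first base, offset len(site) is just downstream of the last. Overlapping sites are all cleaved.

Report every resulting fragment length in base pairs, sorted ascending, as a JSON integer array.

[2,4,4,4,5,5,6,6,6,6,6,6,6,6,7,8,9,9,10,10,10,11,11,11,11,13,13,16]

Scan for sites:
  LmaII CAAC/1: at [60, 104, 143, 175, 197] ⇒ [61, 105, 144, 176, 198]
  XjeVI CAGAT/1: at [0, 14, 43, 128, 138, 155, 164, 205] ⇒ [1, 15, 44, 129, 139, 156, 165, 206]
  FykIX CGGTTATG/0: at [5, 21, 90, 146] ⇒ [5, 21, 90, 146]
  EstVI TTACAG/3: at [29, 36, 54, 64, 70, 76, 98, 108, 114, 120, 186] ⇒ [32, 39, 57, 67, 73, 79, 101, 111, 117, 123, 189]

All cut coordinates (distinct, sorted): [1, 5, 15, 21, 32, 39, 44, 57, 61, 67, 73, 79, 90, 101, 105, 111, 117, 123, 129, 139, 144, 146, 156, 165, 176, 189, 198, 206]

Fragments:
  1→5: 4 bp
  5→15: 10 bp
  15→21: 6 bp
  21→32: 11 bp
  32→39: 7 bp
  39→44: 5 bp
  44→57: 13 bp
  57→61: 4 bp
  61→67: 6 bp
  67→73: 6 bp
  73→79: 6 bp
  79→90: 11 bp
  90→101: 11 bp
  101→105: 4 bp
  105→111: 6 bp
  111→117: 6 bp
  117→123: 6 bp
  123→129: 6 bp
  129→139: 10 bp
  139→144: 5 bp
  144→146: 2 bp
  146→156: 10 bp
  156→165: 9 bp
  165→176: 11 bp
  176→189: 13 bp
  189→198: 9 bp
  198→206: 8 bp
  206→1 (wrap): 221-206+1 = 16 bp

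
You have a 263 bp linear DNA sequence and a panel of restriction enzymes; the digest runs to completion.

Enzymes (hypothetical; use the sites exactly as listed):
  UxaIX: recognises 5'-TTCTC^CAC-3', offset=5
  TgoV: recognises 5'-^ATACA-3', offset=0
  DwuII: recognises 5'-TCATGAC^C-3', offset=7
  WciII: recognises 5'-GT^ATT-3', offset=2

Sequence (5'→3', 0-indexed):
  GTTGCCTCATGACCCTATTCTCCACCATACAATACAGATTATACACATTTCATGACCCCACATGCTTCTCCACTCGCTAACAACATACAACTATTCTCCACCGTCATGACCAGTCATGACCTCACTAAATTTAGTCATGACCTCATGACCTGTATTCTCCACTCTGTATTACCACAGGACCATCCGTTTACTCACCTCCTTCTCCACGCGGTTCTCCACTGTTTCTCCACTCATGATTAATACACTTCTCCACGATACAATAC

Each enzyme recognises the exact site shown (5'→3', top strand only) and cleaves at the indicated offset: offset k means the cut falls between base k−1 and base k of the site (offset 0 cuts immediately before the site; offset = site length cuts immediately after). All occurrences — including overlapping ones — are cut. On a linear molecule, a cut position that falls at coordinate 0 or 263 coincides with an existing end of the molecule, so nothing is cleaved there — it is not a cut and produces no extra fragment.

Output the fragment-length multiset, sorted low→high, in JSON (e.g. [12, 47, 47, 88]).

Per-enzyme occurrences:
  UxaIX (TTCTCCAC, off=5): starts [17, 65, 93, 154, 199, 211, 222, 245] → cuts [22, 70, 98, 159, 204, 216, 227, 250]
  TgoV (ATACA, off=0): starts [26, 31, 40, 84, 239, 254] → cuts [26, 31, 40, 84, 239, 254]
  DwuII (TCATGACC, off=7): starts [6, 49, 103, 113, 134, 142] → cuts [13, 56, 110, 120, 141, 149]
  WciII (GTATT, off=2): starts [151, 165] → cuts [153, 167]

Pooled cuts: [13, 22, 26, 31, 40, 56, 70, 84, 98, 110, 120, 141, 149, 153, 159, 167, 204, 216, 227, 239, 250, 254]

Fragments:
  [0,13): 13 bp
  [13,22): 9 bp
  [22,26): 4 bp
  [26,31): 5 bp
  [31,40): 9 bp
  [40,56): 16 bp
  [56,70): 14 bp
  [70,84): 14 bp
  [84,98): 14 bp
  [98,110): 12 bp
  [110,120): 10 bp
  [120,141): 21 bp
  [141,149): 8 bp
  [149,153): 4 bp
  [153,159): 6 bp
  [159,167): 8 bp
  [167,204): 37 bp
  [204,216): 12 bp
  [216,227): 11 bp
  [227,239): 12 bp
  [239,250): 11 bp
  [250,254): 4 bp
  [254,263): 9 bp

[4,4,4,5,6,8,8,9,9,9,10,11,11,12,12,12,13,14,14,14,16,21,37]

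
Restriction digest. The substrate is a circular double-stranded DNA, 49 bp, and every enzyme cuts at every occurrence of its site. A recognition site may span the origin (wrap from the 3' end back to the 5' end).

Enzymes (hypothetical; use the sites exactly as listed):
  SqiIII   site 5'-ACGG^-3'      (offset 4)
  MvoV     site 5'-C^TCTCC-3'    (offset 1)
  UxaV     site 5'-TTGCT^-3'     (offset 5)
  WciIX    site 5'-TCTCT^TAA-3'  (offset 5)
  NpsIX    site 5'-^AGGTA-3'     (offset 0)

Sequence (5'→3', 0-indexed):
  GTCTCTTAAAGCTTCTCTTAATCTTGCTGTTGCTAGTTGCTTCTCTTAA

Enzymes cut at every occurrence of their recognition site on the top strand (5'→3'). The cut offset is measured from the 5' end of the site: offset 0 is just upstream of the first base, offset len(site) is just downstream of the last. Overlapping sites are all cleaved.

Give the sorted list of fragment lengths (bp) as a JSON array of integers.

[5,6,7,9,10,12]

Site scan:
  SqiIII (ACGG, off=4): no sites
  MvoV (CTCTCC, off=1): no sites
  UxaV TTGCT/5: at [23, 29, 36] ⇒ [28, 34, 41]
  WciIX TCTCTTAA/5: at [1, 13, 41] ⇒ [6, 18, 46]
  NpsIX (AGGTA, off=0): no sites

All cut coordinates (distinct, sorted): [6, 18, 28, 34, 41, 46]

Fragment lengths:
  6→18: 12 bp
  18→28: 10 bp
  28→34: 6 bp
  34→41: 7 bp
  41→46: 5 bp
  46→6 (wrap): 49-46+6 = 9 bp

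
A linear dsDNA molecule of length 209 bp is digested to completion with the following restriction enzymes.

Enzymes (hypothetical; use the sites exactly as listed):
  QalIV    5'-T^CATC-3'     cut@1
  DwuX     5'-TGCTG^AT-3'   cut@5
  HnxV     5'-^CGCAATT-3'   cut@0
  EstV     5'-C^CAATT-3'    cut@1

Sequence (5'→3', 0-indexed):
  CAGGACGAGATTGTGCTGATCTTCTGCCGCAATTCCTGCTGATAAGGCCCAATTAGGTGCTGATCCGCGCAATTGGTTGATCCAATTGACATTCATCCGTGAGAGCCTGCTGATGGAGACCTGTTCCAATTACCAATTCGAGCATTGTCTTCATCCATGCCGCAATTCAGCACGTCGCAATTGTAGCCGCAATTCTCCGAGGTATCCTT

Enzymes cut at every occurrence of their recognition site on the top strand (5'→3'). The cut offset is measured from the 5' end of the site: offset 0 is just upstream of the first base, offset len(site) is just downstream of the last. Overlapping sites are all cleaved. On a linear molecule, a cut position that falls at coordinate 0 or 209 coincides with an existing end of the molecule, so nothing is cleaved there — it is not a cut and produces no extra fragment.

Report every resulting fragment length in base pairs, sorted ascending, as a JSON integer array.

Per-enzyme occurrences:
  QalIV (TCATC, off=1): starts [92, 150] → cuts [93, 151]
  DwuX (TGCTGAT, off=5): starts [13, 36, 57, 107] → cuts [18, 41, 62, 112]
  HnxV (CGCAATT, off=0): starts [27, 67, 160, 175, 187] → cuts [27, 67, 160, 175, 187]
  EstV (CCAATT, off=1): starts [48, 81, 125, 132] → cuts [49, 82, 126, 133]

Pooled cuts: [18, 27, 41, 49, 62, 67, 82, 93, 112, 126, 133, 151, 160, 175, 187]

Fragment lengths:
  [0,18): 18 bp
  [18,27): 9 bp
  [27,41): 14 bp
  [41,49): 8 bp
  [49,62): 13 bp
  [62,67): 5 bp
  [67,82): 15 bp
  [82,93): 11 bp
  [93,112): 19 bp
  [112,126): 14 bp
  [126,133): 7 bp
  [133,151): 18 bp
  [151,160): 9 bp
  [160,175): 15 bp
  [175,187): 12 bp
  [187,209): 22 bp

[5,7,8,9,9,11,12,13,14,14,15,15,18,18,19,22]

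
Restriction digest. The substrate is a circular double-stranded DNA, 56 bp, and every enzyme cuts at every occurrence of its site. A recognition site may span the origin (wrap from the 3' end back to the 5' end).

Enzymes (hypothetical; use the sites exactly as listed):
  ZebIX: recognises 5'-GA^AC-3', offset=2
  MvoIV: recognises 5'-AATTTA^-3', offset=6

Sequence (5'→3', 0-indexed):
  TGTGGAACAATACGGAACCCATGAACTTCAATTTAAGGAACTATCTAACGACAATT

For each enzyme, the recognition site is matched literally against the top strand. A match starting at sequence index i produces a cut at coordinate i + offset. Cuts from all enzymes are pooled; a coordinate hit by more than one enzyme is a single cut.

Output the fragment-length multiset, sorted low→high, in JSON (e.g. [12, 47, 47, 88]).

[4,8,10,11,23]

Site scan:
  ZebIX (GAAC, off=2): starts [4, 14, 22, 37] → cuts [6, 16, 24, 39]
  MvoIV (AATTTA, off=6): starts [29] → cuts [35]

Pooled cuts: [6, 16, 24, 35, 39]

Fragments:
  6→16: 10 bp
  16→24: 8 bp
  24→35: 11 bp
  35→39: 4 bp
  39→6 (wrap): 56-39+6 = 23 bp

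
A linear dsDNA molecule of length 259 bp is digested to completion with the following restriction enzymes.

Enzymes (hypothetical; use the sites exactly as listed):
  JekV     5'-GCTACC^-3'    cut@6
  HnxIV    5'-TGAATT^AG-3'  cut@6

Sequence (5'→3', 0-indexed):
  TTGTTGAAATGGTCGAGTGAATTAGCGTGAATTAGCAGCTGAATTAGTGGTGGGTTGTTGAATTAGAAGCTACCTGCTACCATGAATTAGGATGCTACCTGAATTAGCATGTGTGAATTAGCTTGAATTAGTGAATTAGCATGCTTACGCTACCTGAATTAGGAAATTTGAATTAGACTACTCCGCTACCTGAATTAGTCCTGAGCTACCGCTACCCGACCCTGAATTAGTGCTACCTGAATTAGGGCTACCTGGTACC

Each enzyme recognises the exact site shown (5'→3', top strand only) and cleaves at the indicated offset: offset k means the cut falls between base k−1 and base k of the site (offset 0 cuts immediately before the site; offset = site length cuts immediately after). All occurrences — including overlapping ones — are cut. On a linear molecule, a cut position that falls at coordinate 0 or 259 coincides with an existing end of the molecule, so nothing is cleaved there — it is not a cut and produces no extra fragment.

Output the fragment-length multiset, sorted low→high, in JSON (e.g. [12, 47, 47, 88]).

[6,6,6,6,6,7,7,7,8,9,9,10,10,10,11,12,12,14,14,14,16,17,19,23]

Site scan:
  JekV (GCTACC, off=6): starts [68, 75, 93, 148, 184, 204, 210, 231, 246] → cuts [74, 81, 99, 154, 190, 210, 216, 237, 252]
  HnxIV (TGAATTAG, off=6): starts [17, 27, 39, 58, 82, 99, 113, 123, 131, 154, 168, 190, 222, 237] → cuts [23, 33, 45, 64, 88, 105, 119, 129, 137, 160, 174, 196, 228, 243]

Pooled cuts: [23, 33, 45, 64, 74, 81, 88, 99, 105, 119, 129, 137, 154, 160, 174, 190, 196, 210, 216, 228, 237, 243, 252]

Fragment lengths:
  [0,23): 23 bp
  [23,33): 10 bp
  [33,45): 12 bp
  [45,64): 19 bp
  [64,74): 10 bp
  [74,81): 7 bp
  [81,88): 7 bp
  [88,99): 11 bp
  [99,105): 6 bp
  [105,119): 14 bp
  [119,129): 10 bp
  [129,137): 8 bp
  [137,154): 17 bp
  [154,160): 6 bp
  [160,174): 14 bp
  [174,190): 16 bp
  [190,196): 6 bp
  [196,210): 14 bp
  [210,216): 6 bp
  [216,228): 12 bp
  [228,237): 9 bp
  [237,243): 6 bp
  [243,252): 9 bp
  [252,259): 7 bp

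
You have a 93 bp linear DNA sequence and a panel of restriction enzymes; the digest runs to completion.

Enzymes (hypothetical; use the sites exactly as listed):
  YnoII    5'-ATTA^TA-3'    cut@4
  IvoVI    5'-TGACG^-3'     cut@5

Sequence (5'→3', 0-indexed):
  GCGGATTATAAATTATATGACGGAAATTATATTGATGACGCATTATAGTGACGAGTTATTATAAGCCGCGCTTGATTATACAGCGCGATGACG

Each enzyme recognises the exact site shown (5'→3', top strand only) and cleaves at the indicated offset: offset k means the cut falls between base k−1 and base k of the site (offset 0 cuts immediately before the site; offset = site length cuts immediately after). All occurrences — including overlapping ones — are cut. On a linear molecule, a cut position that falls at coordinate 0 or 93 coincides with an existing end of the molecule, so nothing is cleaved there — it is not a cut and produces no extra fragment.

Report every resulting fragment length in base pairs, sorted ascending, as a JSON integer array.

Site scan:
  YnoII (ATTATA, off=4): starts [4, 11, 25, 41, 57, 74] → cuts [8, 15, 29, 45, 61, 78]
  IvoVI (TGACG, off=5): starts [17, 35, 48, 88] → cuts [22, 40, 53] (position 93 is a terminus of the linear molecule — no cut)

Pooled cuts: [8, 15, 22, 29, 40, 45, 53, 61, 78]

Fragment lengths:
  [0,8): 8 bp
  [8,15): 7 bp
  [15,22): 7 bp
  [22,29): 7 bp
  [29,40): 11 bp
  [40,45): 5 bp
  [45,53): 8 bp
  [53,61): 8 bp
  [61,78): 17 bp
  [78,93): 15 bp

[5,7,7,7,8,8,8,11,15,17]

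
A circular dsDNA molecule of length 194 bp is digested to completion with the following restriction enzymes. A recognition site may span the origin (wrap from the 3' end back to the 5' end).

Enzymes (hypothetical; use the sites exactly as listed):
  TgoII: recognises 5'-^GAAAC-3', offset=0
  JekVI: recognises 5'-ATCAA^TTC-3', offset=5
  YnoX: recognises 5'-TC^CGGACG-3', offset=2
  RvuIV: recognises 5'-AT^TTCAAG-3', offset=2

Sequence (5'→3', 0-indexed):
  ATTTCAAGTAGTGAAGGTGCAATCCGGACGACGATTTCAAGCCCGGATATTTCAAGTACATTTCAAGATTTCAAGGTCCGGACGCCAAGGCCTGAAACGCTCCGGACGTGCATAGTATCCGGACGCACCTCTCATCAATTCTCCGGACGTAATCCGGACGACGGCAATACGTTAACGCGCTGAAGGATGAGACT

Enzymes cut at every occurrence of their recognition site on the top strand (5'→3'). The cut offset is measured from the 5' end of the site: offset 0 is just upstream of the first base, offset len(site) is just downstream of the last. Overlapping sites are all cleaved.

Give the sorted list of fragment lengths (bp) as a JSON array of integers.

Scan for sites:
  TgoII (GAAAC, off=0): starts [93] → cuts [93]
  JekVI (ATCAATTC, off=5): starts [133] → cuts [138]
  YnoX (TCCGGACG, off=2): starts [22, 76, 100, 117, 141, 152] → cuts [24, 78, 102, 119, 143, 154]
  RvuIV (ATTTCAAG, off=2): starts [0, 33, 48, 59, 67] → cuts [2, 35, 50, 61, 69]

Pooled cuts: [2, 24, 35, 50, 61, 69, 78, 93, 102, 119, 138, 143, 154]

Fragments:
  2→24: 22 bp
  24→35: 11 bp
  35→50: 15 bp
  50→61: 11 bp
  61→69: 8 bp
  69→78: 9 bp
  78→93: 15 bp
  93→102: 9 bp
  102→119: 17 bp
  119→138: 19 bp
  138→143: 5 bp
  143→154: 11 bp
  154→2 (wrap): 194-154+2 = 42 bp

[5,8,9,9,11,11,11,15,15,17,19,22,42]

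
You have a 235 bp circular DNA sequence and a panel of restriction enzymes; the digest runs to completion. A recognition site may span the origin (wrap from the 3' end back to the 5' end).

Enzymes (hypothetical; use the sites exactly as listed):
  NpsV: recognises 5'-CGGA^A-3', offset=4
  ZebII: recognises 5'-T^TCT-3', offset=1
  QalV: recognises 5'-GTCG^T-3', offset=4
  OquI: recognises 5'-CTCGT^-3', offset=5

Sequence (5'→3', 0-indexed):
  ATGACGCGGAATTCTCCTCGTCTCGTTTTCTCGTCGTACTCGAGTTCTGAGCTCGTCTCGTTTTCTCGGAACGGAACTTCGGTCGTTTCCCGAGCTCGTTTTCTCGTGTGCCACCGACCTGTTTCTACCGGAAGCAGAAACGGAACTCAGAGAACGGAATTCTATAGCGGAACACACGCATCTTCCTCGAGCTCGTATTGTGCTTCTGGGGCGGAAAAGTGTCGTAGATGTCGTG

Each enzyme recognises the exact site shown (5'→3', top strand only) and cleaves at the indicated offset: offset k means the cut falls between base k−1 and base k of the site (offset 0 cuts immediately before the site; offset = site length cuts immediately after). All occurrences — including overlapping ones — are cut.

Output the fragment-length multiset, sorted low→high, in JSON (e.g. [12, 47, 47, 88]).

Scan for sites:
  NpsV (CGGAA, off=4): starts [6, 66, 71, 128, 140, 154, 167, 211] → cuts [10, 70, 75, 132, 144, 158, 171, 215]
  ZebII (TTCT, off=1): starts [11, 27, 44, 62, 100, 122, 159, 203] → cuts [12, 28, 45, 63, 101, 123, 160, 204]
  QalV (GTCGT, off=4): starts [32, 81, 220, 229] → cuts [36, 85, 224, 233]
  OquI (CTCGT, off=5): starts [16, 21, 29, 51, 56, 94, 102, 191] → cuts [21, 26, 34, 56, 61, 99, 107, 196]

Pooled cuts: [10, 12, 21, 26, 28, 34, 36, 45, 56, 61, 63, 70, 75, 85, 99, 101, 107, 123, 132, 144, 158, 160, 171, 196, 204, 215, 224, 233]

Fragments:
  10→12: 2 bp
  12→21: 9 bp
  21→26: 5 bp
  26→28: 2 bp
  28→34: 6 bp
  34→36: 2 bp
  36→45: 9 bp
  45→56: 11 bp
  56→61: 5 bp
  61→63: 2 bp
  63→70: 7 bp
  70→75: 5 bp
  75→85: 10 bp
  85→99: 14 bp
  99→101: 2 bp
  101→107: 6 bp
  107→123: 16 bp
  123→132: 9 bp
  132→144: 12 bp
  144→158: 14 bp
  158→160: 2 bp
  160→171: 11 bp
  171→196: 25 bp
  196→204: 8 bp
  204→215: 11 bp
  215→224: 9 bp
  224→233: 9 bp
  233→10 (wrap): 235-233+10 = 12 bp

[2,2,2,2,2,2,5,5,5,6,6,7,8,9,9,9,9,9,10,11,11,11,12,12,14,14,16,25]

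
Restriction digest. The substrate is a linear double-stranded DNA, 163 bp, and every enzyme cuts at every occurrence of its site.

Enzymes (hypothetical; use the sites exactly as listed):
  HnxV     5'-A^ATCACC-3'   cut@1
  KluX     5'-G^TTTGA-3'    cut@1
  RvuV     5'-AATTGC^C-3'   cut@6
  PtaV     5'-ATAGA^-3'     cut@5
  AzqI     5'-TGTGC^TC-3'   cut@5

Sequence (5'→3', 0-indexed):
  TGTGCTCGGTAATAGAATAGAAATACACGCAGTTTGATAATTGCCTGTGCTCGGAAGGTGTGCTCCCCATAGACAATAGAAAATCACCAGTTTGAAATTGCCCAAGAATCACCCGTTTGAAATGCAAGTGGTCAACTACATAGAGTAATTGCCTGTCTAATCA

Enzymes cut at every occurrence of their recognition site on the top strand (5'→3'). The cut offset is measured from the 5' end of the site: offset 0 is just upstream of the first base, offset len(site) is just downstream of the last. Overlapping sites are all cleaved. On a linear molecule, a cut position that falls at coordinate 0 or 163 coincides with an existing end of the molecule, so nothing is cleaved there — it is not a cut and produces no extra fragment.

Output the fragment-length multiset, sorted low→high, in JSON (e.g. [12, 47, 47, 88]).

[2,5,5,6,6,7,8,8,8,10,11,11,11,11,12,13,29]

Scan for sites:
  HnxV (AATCACC, off=1): starts [81, 106] → cuts [82, 107]
  KluX (GTTTGA, off=1): starts [31, 89, 114] → cuts [32, 90, 115]
  RvuV (AATTGCC, off=6): starts [38, 95, 146] → cuts [44, 101, 152]
  PtaV (ATAGA, off=5): starts [11, 16, 68, 75, 139] → cuts [16, 21, 73, 80, 144]
  AzqI (TGTGCTC, off=5): starts [0, 45, 58] → cuts [5, 50, 63]

Pooled cuts: [5, 16, 21, 32, 44, 50, 63, 73, 80, 82, 90, 101, 107, 115, 144, 152]

Fragments:
  [0,5): 5 bp
  [5,16): 11 bp
  [16,21): 5 bp
  [21,32): 11 bp
  [32,44): 12 bp
  [44,50): 6 bp
  [50,63): 13 bp
  [63,73): 10 bp
  [73,80): 7 bp
  [80,82): 2 bp
  [82,90): 8 bp
  [90,101): 11 bp
  [101,107): 6 bp
  [107,115): 8 bp
  [115,144): 29 bp
  [144,152): 8 bp
  [152,163): 11 bp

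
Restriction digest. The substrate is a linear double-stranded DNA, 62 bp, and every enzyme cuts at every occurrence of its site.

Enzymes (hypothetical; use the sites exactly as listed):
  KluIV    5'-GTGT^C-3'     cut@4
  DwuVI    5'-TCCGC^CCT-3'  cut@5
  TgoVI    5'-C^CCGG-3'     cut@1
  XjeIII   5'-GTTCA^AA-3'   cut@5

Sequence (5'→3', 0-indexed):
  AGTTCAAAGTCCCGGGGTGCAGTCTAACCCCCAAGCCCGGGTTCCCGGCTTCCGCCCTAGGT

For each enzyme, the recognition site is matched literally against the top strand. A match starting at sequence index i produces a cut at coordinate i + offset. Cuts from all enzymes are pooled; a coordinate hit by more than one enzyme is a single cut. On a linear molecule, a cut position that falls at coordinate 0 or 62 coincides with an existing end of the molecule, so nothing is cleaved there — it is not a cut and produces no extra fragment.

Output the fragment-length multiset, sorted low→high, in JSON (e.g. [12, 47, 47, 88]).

Site scan:
  KluIV (GTGTC, off=4): no sites
  DwuVI TCCGCCCT/5: at [50] ⇒ [55]
  TgoVI CCCGG/1: at [10, 35, 43] ⇒ [11, 36, 44]
  XjeIII GTTCAAA/5: at [1] ⇒ [6]

Pooled cuts: [6, 11, 36, 44, 55]

Fragments:
  [0,6): 6 bp
  [6,11): 5 bp
  [11,36): 25 bp
  [36,44): 8 bp
  [44,55): 11 bp
  [55,62): 7 bp

[5,6,7,8,11,25]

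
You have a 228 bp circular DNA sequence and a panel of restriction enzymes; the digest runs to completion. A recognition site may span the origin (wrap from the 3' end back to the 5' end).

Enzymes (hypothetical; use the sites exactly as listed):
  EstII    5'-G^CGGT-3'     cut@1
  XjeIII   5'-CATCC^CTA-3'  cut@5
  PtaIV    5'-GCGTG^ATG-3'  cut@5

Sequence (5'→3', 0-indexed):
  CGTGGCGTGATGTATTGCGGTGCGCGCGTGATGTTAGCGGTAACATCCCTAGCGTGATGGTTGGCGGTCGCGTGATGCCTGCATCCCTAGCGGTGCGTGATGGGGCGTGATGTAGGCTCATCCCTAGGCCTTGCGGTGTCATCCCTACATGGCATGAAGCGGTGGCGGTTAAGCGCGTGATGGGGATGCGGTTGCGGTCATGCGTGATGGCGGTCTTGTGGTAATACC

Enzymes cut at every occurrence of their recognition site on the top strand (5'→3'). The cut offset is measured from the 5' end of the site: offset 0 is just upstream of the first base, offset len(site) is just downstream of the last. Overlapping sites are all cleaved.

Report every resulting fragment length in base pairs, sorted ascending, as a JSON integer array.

Scan for sites:
  EstII (GCGGT, off=1): starts [16, 36, 63, 89, 132, 158, 164, 187, 193, 209] → cuts [17, 37, 64, 90, 133, 159, 165, 188, 194, 210]
  XjeIII (CATCCCTA, off=5): starts [43, 81, 118, 139] → cuts [48, 86, 123, 144]
  PtaIV (GCGTGATG, off=5): starts [4, 25, 51, 69, 94, 104, 174, 201] → cuts [9, 30, 56, 74, 99, 109, 179, 206]

Pooled cuts: [9, 17, 30, 37, 48, 56, 64, 74, 86, 90, 99, 109, 123, 133, 144, 159, 165, 179, 188, 194, 206, 210]

Fragment lengths:
  9→17: 8 bp
  17→30: 13 bp
  30→37: 7 bp
  37→48: 11 bp
  48→56: 8 bp
  56→64: 8 bp
  64→74: 10 bp
  74→86: 12 bp
  86→90: 4 bp
  90→99: 9 bp
  99→109: 10 bp
  109→123: 14 bp
  123→133: 10 bp
  133→144: 11 bp
  144→159: 15 bp
  159→165: 6 bp
  165→179: 14 bp
  179→188: 9 bp
  188→194: 6 bp
  194→206: 12 bp
  206→210: 4 bp
  210→9 (wrap): 228-210+9 = 27 bp

[4,4,6,6,7,8,8,8,9,9,10,10,10,11,11,12,12,13,14,14,15,27]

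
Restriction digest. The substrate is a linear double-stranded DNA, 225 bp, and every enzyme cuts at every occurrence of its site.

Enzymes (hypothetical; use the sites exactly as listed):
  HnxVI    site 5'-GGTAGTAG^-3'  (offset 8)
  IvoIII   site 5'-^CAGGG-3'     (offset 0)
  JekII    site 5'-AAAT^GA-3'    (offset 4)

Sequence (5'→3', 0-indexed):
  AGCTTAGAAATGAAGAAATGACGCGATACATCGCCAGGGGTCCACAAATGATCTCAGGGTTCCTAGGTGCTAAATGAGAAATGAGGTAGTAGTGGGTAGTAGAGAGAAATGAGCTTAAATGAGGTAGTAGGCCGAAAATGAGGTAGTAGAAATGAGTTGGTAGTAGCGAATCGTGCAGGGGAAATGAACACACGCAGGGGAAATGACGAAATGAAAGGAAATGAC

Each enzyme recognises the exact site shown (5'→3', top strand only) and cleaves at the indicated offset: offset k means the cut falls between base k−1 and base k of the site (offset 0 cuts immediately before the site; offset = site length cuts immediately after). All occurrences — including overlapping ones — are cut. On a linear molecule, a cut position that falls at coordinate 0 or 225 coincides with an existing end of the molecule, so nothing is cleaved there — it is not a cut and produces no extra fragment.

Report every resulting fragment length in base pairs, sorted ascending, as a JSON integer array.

[3,4,5,7,8,8,8,9,9,9,10,10,10,10,10,10,10,10,11,13,15,15,21]

Scan for sites:
  HnxVI (GGTAGTAG, off=8): starts [84, 94, 122, 141, 158] → cuts [92, 102, 130, 149, 166]
  IvoIII (CAGGG, off=0): starts [34, 54, 175, 194] → cuts [34, 54, 175, 194]
  JekII (AAATGA, off=4): starts [7, 15, 45, 71, 78, 106, 116, 135, 149, 181, 200, 208, 218] → cuts [11, 19, 49, 75, 82, 110, 120, 139, 153, 185, 204, 212, 222]

Pooled cuts: [11, 19, 34, 49, 54, 75, 82, 92, 102, 110, 120, 130, 139, 149, 153, 166, 175, 185, 194, 204, 212, 222]

Fragments:
  [0,11): 11 bp
  [11,19): 8 bp
  [19,34): 15 bp
  [34,49): 15 bp
  [49,54): 5 bp
  [54,75): 21 bp
  [75,82): 7 bp
  [82,92): 10 bp
  [92,102): 10 bp
  [102,110): 8 bp
  [110,120): 10 bp
  [120,130): 10 bp
  [130,139): 9 bp
  [139,149): 10 bp
  [149,153): 4 bp
  [153,166): 13 bp
  [166,175): 9 bp
  [175,185): 10 bp
  [185,194): 9 bp
  [194,204): 10 bp
  [204,212): 8 bp
  [212,222): 10 bp
  [222,225): 3 bp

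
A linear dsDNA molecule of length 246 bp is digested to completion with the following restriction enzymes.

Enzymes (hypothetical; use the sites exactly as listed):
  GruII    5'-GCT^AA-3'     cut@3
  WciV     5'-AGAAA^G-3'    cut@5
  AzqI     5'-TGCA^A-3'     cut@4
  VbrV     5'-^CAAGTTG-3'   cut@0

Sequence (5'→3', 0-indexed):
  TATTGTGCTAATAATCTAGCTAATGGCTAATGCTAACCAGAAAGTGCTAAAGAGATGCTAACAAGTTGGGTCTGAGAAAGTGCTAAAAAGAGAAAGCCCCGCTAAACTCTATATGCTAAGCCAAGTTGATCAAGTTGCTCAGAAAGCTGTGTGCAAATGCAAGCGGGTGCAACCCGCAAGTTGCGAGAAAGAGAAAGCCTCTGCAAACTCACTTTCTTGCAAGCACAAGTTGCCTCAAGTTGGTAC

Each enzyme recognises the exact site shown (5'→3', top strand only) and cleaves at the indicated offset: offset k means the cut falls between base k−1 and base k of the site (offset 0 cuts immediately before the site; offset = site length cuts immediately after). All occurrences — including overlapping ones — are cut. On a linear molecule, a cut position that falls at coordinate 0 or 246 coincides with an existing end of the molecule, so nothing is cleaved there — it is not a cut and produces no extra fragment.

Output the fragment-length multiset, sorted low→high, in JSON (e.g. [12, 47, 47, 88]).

[2,4,4,5,5,5,6,6,6,7,8,9,9,9,9,10,10,10,11,11,11,12,14,14,15,16,18]

Per-enzyme occurrences:
  GruII (GCTAA, off=3): starts [6, 18, 25, 31, 45, 56, 81, 100, 114] → cuts [9, 21, 28, 34, 48, 59, 84, 103, 117]
  WciV (AGAAAG, off=5): starts [38, 74, 90, 140, 185, 191] → cuts [43, 79, 95, 145, 190, 196]
  AzqI (TGCAA, off=4): starts [151, 157, 167, 201, 217] → cuts [155, 161, 171, 205, 221]
  VbrV (CAAGTTG, off=0): starts [61, 121, 130, 176, 225, 235] → cuts [61, 121, 130, 176, 225, 235]

All cut coordinates (distinct, sorted): [9, 21, 28, 34, 43, 48, 59, 61, 79, 84, 95, 103, 117, 121, 130, 145, 155, 161, 171, 176, 190, 196, 205, 221, 225, 235]

Fragment lengths:
  [0,9): 9 bp
  [9,21): 12 bp
  [21,28): 7 bp
  [28,34): 6 bp
  [34,43): 9 bp
  [43,48): 5 bp
  [48,59): 11 bp
  [59,61): 2 bp
  [61,79): 18 bp
  [79,84): 5 bp
  [84,95): 11 bp
  [95,103): 8 bp
  [103,117): 14 bp
  [117,121): 4 bp
  [121,130): 9 bp
  [130,145): 15 bp
  [145,155): 10 bp
  [155,161): 6 bp
  [161,171): 10 bp
  [171,176): 5 bp
  [176,190): 14 bp
  [190,196): 6 bp
  [196,205): 9 bp
  [205,221): 16 bp
  [221,225): 4 bp
  [225,235): 10 bp
  [235,246): 11 bp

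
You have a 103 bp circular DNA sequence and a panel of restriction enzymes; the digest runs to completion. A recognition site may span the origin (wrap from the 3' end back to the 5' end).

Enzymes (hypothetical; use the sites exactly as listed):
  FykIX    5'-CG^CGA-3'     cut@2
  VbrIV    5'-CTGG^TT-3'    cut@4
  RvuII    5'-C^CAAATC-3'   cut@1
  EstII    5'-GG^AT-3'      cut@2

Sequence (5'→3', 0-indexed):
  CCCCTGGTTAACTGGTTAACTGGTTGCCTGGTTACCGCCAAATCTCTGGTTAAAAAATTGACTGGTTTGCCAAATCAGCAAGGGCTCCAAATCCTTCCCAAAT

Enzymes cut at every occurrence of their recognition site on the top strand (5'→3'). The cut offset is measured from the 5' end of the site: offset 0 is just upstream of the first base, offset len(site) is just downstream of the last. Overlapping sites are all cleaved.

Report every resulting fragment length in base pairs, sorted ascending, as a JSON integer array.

Site scan:
  FykIX (CGCGA, off=2): no sites
  VbrIV (CTGGTT, off=4): starts [3, 11, 19, 27, 45, 61] → cuts [7, 15, 23, 31, 49, 65]
  RvuII (CCAAATC, off=1): starts [37, 69, 86, 97] → cuts [38, 70, 87, 98]
  EstII (GGAT, off=2): no sites

Pooled cuts: [7, 15, 23, 31, 38, 49, 65, 70, 87, 98]

Fragments:
  7→15: 8 bp
  15→23: 8 bp
  23→31: 8 bp
  31→38: 7 bp
  38→49: 11 bp
  49→65: 16 bp
  65→70: 5 bp
  70→87: 17 bp
  87→98: 11 bp
  98→7 (wrap): 103-98+7 = 12 bp

[5,7,8,8,8,11,11,12,16,17]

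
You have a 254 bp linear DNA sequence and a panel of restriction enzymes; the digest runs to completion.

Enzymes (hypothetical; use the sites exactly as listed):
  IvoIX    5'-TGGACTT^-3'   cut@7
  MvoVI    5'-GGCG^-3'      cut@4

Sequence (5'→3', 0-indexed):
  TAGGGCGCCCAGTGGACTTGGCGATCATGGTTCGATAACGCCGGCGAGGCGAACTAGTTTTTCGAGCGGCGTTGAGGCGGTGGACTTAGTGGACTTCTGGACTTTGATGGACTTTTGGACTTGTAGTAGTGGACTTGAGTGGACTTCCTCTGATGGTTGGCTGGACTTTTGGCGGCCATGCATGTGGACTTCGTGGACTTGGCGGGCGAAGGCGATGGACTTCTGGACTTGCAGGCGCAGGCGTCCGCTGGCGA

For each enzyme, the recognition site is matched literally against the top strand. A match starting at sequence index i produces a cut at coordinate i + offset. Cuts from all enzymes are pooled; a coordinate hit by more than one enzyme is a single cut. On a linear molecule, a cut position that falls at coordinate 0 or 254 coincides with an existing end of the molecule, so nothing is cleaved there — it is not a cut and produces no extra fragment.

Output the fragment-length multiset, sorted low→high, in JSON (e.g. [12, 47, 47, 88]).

Per-enzyme occurrences:
  IvoIX (TGGACTT, off=7): starts [12, 80, 89, 97, 107, 115, 129, 139, 161, 184, 193, 215, 223] → cuts [19, 87, 96, 104, 114, 122, 136, 146, 168, 191, 200, 222, 230]
  MvoVI (GGCG, off=4): starts [3, 19, 42, 47, 67, 75, 170, 200, 204, 210, 233, 239, 249] → cuts [7, 23, 46, 51, 71, 79, 174, 204, 208, 214, 237, 243, 253]

Pooled cuts: [7, 19, 23, 46, 51, 71, 79, 87, 96, 104, 114, 122, 136, 146, 168, 174, 191, 200, 204, 208, 214, 222, 230, 237, 243, 253]

Fragment lengths:
  [0,7): 7 bp
  [7,19): 12 bp
  [19,23): 4 bp
  [23,46): 23 bp
  [46,51): 5 bp
  [51,71): 20 bp
  [71,79): 8 bp
  [79,87): 8 bp
  [87,96): 9 bp
  [96,104): 8 bp
  [104,114): 10 bp
  [114,122): 8 bp
  [122,136): 14 bp
  [136,146): 10 bp
  [146,168): 22 bp
  [168,174): 6 bp
  [174,191): 17 bp
  [191,200): 9 bp
  [200,204): 4 bp
  [204,208): 4 bp
  [208,214): 6 bp
  [214,222): 8 bp
  [222,230): 8 bp
  [230,237): 7 bp
  [237,243): 6 bp
  [243,253): 10 bp
  [253,254): 1 bp

[1,4,4,4,5,6,6,6,7,7,8,8,8,8,8,8,9,9,10,10,10,12,14,17,20,22,23]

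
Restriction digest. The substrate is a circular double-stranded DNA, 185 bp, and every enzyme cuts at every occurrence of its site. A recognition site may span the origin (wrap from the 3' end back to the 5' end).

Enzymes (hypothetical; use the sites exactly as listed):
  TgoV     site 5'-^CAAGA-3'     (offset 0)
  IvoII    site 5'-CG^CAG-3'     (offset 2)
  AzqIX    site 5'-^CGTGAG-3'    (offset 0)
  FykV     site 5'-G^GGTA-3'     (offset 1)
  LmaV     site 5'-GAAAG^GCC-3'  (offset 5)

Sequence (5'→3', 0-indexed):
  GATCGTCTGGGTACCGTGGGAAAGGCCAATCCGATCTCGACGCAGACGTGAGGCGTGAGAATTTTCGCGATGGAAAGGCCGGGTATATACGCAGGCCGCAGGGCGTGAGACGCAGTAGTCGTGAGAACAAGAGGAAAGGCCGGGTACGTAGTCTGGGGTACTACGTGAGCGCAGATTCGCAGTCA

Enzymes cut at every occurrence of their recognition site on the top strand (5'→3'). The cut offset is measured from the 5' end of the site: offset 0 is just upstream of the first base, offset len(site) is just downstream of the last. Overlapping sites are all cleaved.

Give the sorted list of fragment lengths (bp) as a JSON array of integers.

Per-enzyme occurrences:
  TgoV (CAAGA, off=0): starts [127] → cuts [127]
  IvoII (CGCAG, off=2): starts [40, 89, 96, 110, 169, 177] → cuts [42, 91, 98, 112, 171, 179]
  AzqIX (CGTGAG, off=0): starts [46, 53, 103, 119, 163] → cuts [46, 53, 103, 119, 163]
  FykV (GGGTA, off=1): starts [8, 80, 141, 155] → cuts [9, 81, 142, 156]
  LmaV (GAAAGGCC, off=5): starts [19, 72, 133] → cuts [24, 77, 138]

All cut coordinates (distinct, sorted): [9, 24, 42, 46, 53, 77, 81, 91, 98, 103, 112, 119, 127, 138, 142, 156, 163, 171, 179]

Fragments:
  9→24: 15 bp
  24→42: 18 bp
  42→46: 4 bp
  46→53: 7 bp
  53→77: 24 bp
  77→81: 4 bp
  81→91: 10 bp
  91→98: 7 bp
  98→103: 5 bp
  103→112: 9 bp
  112→119: 7 bp
  119→127: 8 bp
  127→138: 11 bp
  138→142: 4 bp
  142→156: 14 bp
  156→163: 7 bp
  163→171: 8 bp
  171→179: 8 bp
  179→9 (wrap): 185-179+9 = 15 bp

[4,4,4,5,7,7,7,7,8,8,8,9,10,11,14,15,15,18,24]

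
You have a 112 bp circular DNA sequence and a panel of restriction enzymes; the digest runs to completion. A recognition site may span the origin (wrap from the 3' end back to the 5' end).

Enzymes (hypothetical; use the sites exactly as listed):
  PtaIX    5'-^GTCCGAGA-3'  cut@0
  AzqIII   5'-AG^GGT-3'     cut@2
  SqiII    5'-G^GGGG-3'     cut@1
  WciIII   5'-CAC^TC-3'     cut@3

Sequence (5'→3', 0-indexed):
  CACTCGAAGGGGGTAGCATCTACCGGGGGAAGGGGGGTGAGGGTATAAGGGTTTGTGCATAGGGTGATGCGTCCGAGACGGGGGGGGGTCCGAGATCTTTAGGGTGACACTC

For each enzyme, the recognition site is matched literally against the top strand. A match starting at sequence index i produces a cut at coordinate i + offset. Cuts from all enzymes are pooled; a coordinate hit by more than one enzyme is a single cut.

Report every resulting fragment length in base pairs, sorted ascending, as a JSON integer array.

Per-enzyme occurrences:
  PtaIX (GTCCGAGA, off=0): starts [70, 87] → cuts [70, 87]
  AzqIII (AGGGT, off=2): starts [39, 47, 60, 100] → cuts [41, 49, 62, 102]
  SqiII (GGGGG, off=1): starts [8, 24, 31, 32, 79, 80, 81, 82, 83] → cuts [9, 25, 32, 33, 80, 81, 82, 83, 84]
  WciIII (CACTC, off=3): starts [0, 107] → cuts [3, 110]

All cut coordinates (distinct, sorted): [3, 9, 25, 32, 33, 41, 49, 62, 70, 80, 81, 82, 83, 84, 87, 102, 110]

Fragments:
  3→9: 6 bp
  9→25: 16 bp
  25→32: 7 bp
  32→33: 1 bp
  33→41: 8 bp
  41→49: 8 bp
  49→62: 13 bp
  62→70: 8 bp
  70→80: 10 bp
  80→81: 1 bp
  81→82: 1 bp
  82→83: 1 bp
  83→84: 1 bp
  84→87: 3 bp
  87→102: 15 bp
  102→110: 8 bp
  110→3 (wrap): 112-110+3 = 5 bp

[1,1,1,1,1,3,5,6,7,8,8,8,8,10,13,15,16]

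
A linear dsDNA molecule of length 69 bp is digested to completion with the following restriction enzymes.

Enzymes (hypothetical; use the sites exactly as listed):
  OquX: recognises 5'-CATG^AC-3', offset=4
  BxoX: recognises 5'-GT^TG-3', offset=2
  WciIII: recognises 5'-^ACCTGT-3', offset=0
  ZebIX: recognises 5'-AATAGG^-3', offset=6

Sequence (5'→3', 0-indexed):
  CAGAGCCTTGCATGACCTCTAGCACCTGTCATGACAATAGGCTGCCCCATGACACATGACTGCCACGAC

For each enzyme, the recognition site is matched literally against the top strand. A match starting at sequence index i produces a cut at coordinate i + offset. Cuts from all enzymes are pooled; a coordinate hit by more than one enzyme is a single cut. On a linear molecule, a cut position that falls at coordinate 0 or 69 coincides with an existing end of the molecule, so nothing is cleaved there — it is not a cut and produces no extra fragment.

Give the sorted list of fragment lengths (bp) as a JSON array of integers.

[7,8,9,10,10,11,14]

Site scan:
  OquX (CATGAC, off=4): starts [10, 29, 47, 54] → cuts [14, 33, 51, 58]
  BxoX (GTTG, off=2): no sites
  WciIII (ACCTGT, off=0): starts [23] → cuts [23]
  ZebIX (AATAGG, off=6): starts [35] → cuts [41]

All cut coordinates (distinct, sorted): [14, 23, 33, 41, 51, 58]

Fragments:
  [0,14): 14 bp
  [14,23): 9 bp
  [23,33): 10 bp
  [33,41): 8 bp
  [41,51): 10 bp
  [51,58): 7 bp
  [58,69): 11 bp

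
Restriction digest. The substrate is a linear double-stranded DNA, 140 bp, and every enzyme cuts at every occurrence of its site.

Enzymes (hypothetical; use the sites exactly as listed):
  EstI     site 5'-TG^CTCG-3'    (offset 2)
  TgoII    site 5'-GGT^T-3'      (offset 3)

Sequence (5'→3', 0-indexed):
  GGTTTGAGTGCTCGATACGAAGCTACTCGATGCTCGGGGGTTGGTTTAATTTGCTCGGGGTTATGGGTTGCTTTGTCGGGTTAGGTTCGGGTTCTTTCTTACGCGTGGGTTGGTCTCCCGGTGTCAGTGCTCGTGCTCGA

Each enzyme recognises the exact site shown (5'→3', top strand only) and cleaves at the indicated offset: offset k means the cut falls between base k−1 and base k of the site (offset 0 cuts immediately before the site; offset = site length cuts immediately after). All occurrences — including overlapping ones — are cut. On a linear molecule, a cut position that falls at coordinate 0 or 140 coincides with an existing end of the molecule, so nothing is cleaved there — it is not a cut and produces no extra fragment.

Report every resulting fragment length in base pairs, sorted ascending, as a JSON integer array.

[3,4,5,5,6,6,7,7,8,8,9,13,18,19,22]

Scan for sites:
  EstI TGCTCG/2: at [8, 30, 51, 127, 133] ⇒ [10, 32, 53, 129, 135]
  TgoII GGTT/3: at [0, 38, 42, 58, 65, 78, 83, 89, 107] ⇒ [3, 41, 45, 61, 68, 81, 86, 92, 110]

Pooled cuts: [3, 10, 32, 41, 45, 53, 61, 68, 81, 86, 92, 110, 129, 135]

Fragment lengths:
  [0,3): 3 bp
  [3,10): 7 bp
  [10,32): 22 bp
  [32,41): 9 bp
  [41,45): 4 bp
  [45,53): 8 bp
  [53,61): 8 bp
  [61,68): 7 bp
  [68,81): 13 bp
  [81,86): 5 bp
  [86,92): 6 bp
  [92,110): 18 bp
  [110,129): 19 bp
  [129,135): 6 bp
  [135,140): 5 bp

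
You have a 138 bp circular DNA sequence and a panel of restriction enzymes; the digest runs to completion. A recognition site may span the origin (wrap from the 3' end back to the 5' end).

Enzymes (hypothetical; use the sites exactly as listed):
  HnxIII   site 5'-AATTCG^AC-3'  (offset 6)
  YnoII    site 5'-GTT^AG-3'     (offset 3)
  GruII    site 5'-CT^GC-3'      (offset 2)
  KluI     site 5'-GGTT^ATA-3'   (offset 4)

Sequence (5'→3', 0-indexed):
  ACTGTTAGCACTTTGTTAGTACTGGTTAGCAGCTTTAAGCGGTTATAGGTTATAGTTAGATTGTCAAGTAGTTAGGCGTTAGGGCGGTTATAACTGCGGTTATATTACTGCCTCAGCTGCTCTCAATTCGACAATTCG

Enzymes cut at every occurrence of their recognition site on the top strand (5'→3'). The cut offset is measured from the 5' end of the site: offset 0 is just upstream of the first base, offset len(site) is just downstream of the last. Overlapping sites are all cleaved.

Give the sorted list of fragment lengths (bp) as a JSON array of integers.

[6,6,6,6,7,7,8,8,9,9,10,11,12,16,17]

Scan for sites:
  HnxIII (AATTCGAC, off=6): starts [124, 132] → cuts [0, 130]
  YnoII (GTTAG, off=3): starts [3, 14, 24, 54, 70, 77] → cuts [6, 17, 27, 57, 73, 80]
  GruII (CTGC, off=2): starts [93, 107, 116] → cuts [95, 109, 118]
  KluI (GGTTATA, off=4): starts [40, 47, 85, 97] → cuts [44, 51, 89, 101]

All cut coordinates (distinct, sorted): [0, 6, 17, 27, 44, 51, 57, 73, 80, 89, 95, 101, 109, 118, 130]

Fragments:
  0→6: 6 bp
  6→17: 11 bp
  17→27: 10 bp
  27→44: 17 bp
  44→51: 7 bp
  51→57: 6 bp
  57→73: 16 bp
  73→80: 7 bp
  80→89: 9 bp
  89→95: 6 bp
  95→101: 6 bp
  101→109: 8 bp
  109→118: 9 bp
  118→130: 12 bp
  130→0 (wrap): 138-130+0 = 8 bp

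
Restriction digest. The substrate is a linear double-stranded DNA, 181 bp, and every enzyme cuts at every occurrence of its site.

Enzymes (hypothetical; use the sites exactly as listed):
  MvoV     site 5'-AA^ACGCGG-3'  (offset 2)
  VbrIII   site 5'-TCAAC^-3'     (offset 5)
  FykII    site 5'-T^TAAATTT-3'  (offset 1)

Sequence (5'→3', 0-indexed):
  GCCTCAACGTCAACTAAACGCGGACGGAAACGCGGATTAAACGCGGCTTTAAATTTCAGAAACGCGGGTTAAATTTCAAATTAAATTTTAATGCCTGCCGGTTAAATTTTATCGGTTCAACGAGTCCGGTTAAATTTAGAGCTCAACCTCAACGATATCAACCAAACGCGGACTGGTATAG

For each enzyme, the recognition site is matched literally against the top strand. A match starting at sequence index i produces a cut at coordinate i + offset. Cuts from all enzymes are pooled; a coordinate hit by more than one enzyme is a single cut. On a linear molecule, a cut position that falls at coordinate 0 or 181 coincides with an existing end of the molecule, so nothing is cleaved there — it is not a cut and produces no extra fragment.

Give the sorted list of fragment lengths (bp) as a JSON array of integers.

[3,3,6,6,8,8,9,9,9,11,12,12,12,16,17,19,21]

Site scan:
  MvoV (AAACGCGG, off=2): starts [15, 27, 38, 59, 163] → cuts [17, 29, 40, 61, 165]
  VbrIII (TCAAC, off=5): starts [3, 9, 116, 142, 148, 157] → cuts [8, 14, 121, 147, 153, 162]
  FykII (TTAAATTT, off=1): starts [48, 68, 80, 101, 129] → cuts [49, 69, 81, 102, 130]

Pooled cuts: [8, 14, 17, 29, 40, 49, 61, 69, 81, 102, 121, 130, 147, 153, 162, 165]

Fragments:
  [0,8): 8 bp
  [8,14): 6 bp
  [14,17): 3 bp
  [17,29): 12 bp
  [29,40): 11 bp
  [40,49): 9 bp
  [49,61): 12 bp
  [61,69): 8 bp
  [69,81): 12 bp
  [81,102): 21 bp
  [102,121): 19 bp
  [121,130): 9 bp
  [130,147): 17 bp
  [147,153): 6 bp
  [153,162): 9 bp
  [162,165): 3 bp
  [165,181): 16 bp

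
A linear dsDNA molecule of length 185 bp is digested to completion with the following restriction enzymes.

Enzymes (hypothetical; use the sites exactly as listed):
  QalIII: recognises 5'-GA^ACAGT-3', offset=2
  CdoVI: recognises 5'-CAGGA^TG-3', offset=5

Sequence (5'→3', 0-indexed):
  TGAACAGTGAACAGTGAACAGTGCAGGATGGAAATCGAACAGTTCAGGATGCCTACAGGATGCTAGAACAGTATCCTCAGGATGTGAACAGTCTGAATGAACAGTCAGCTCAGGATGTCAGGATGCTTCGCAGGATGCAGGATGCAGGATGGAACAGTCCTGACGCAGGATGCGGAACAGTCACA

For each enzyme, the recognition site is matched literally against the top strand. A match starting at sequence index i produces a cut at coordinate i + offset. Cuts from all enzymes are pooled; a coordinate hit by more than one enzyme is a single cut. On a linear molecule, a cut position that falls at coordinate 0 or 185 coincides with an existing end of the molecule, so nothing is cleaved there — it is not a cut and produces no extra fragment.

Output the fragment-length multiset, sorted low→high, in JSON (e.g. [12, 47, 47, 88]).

[3,4,5,6,7,7,7,7,7,8,9,10,11,11,11,12,13,15,15,17]

Per-enzyme occurrences:
  QalIII GAACAGT/2: at [1, 8, 15, 36, 65, 85, 98, 151, 174] ⇒ [3, 10, 17, 38, 67, 87, 100, 153, 176]
  CdoVI CAGGATG/5: at [23, 44, 55, 77, 110, 118, 130, 137, 144, 165] ⇒ [28, 49, 60, 82, 115, 123, 135, 142, 149, 170]

Pooled cuts: [3, 10, 17, 28, 38, 49, 60, 67, 82, 87, 100, 115, 123, 135, 142, 149, 153, 170, 176]

Fragment lengths:
  [0,3): 3 bp
  [3,10): 7 bp
  [10,17): 7 bp
  [17,28): 11 bp
  [28,38): 10 bp
  [38,49): 11 bp
  [49,60): 11 bp
  [60,67): 7 bp
  [67,82): 15 bp
  [82,87): 5 bp
  [87,100): 13 bp
  [100,115): 15 bp
  [115,123): 8 bp
  [123,135): 12 bp
  [135,142): 7 bp
  [142,149): 7 bp
  [149,153): 4 bp
  [153,170): 17 bp
  [170,176): 6 bp
  [176,185): 9 bp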